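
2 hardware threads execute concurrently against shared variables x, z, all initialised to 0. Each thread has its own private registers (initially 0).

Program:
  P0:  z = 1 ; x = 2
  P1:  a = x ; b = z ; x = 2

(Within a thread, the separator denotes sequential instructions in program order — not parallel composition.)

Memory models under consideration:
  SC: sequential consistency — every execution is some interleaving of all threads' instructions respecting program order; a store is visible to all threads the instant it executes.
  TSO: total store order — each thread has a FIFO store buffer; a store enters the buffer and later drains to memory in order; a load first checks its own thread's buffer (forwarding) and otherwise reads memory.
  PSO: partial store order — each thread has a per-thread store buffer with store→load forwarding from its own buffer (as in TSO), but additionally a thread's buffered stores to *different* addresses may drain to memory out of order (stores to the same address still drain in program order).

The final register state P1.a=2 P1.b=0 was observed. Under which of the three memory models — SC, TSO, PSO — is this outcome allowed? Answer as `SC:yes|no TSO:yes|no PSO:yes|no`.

SC:no TSO:no PSO:yes

outcome vector order: (P1.a,P1.b)
SC: 3 outcomes — {0/0, 0/1, 2/1}
TSO: 3 outcomes — {0/0, 0/1, 2/1}
PSO: 4 outcomes — {0/0, 0/1, 2/0, 2/1}
target 2/0 ∈ {PSO}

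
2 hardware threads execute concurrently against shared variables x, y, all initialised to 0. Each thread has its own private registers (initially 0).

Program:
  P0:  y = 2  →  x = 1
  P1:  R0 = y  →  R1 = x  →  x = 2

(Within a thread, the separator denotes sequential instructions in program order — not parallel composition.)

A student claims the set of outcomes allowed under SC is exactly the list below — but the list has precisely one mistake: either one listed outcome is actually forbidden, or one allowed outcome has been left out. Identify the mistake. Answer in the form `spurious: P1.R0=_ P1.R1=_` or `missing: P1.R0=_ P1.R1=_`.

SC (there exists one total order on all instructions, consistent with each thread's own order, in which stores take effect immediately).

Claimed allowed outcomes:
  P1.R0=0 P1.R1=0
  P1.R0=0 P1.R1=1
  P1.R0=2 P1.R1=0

outcome vector order: (P1.R0,P1.R1)
[SC] allowed = {<0 0>; <0 1>; <2 0>; <2 1>}
SC∖claimed = {<2 1>}

missing: P1.R0=2 P1.R1=1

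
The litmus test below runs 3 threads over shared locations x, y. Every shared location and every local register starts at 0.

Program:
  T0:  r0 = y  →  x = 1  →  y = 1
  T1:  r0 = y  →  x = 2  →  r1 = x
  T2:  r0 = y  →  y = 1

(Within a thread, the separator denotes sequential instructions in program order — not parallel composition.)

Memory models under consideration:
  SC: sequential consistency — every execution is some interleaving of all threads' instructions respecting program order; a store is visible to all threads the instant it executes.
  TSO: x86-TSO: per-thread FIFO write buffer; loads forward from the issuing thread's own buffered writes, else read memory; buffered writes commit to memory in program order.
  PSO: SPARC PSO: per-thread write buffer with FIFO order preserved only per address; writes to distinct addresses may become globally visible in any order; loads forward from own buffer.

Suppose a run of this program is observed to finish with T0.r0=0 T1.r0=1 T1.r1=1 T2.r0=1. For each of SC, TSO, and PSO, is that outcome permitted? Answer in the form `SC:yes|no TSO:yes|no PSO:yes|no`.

SC:no TSO:no PSO:yes

outcome vector order: (T0.r0,T1.r0,T1.r1,T2.r0)
[SC] allowed = {0010, 0011, 0020, 0021, 0110, 0120, 0121, 1010, 1020, 1110, 1120}
[TSO] allowed = {0010, 0011, 0020, 0021, 0110, 0120, 0121, 1010, 1020, 1110, 1120}
[PSO] allowed = {0010, 0011, 0020, 0021, 0110, 0111, 0120, 0121, 1010, 1020, 1110, 1120}
target 0111 ∈ {PSO}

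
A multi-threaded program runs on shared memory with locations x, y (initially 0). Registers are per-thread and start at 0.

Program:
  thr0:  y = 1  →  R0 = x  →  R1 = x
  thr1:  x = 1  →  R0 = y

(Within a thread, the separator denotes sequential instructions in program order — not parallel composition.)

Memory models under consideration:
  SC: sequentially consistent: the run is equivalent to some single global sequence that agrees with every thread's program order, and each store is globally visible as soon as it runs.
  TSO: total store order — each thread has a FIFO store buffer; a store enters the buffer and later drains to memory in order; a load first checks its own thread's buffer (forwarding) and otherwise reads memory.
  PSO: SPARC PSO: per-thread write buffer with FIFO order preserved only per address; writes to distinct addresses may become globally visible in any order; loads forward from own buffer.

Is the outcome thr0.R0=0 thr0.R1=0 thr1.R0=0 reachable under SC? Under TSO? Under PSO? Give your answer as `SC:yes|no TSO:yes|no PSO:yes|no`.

SC:no TSO:yes PSO:yes

outcome vector order: (thr0.R0,thr0.R1,thr1.R0)
SC (4): <0 0 1> <0 1 1> <1 1 0> <1 1 1>
TSO (6): <0 0 0> <0 0 1> <0 1 0> <0 1 1> <1 1 0> <1 1 1>
PSO (6): <0 0 0> <0 0 1> <0 1 0> <0 1 1> <1 1 0> <1 1 1>
target <0 0 0> ∈ {TSO,PSO}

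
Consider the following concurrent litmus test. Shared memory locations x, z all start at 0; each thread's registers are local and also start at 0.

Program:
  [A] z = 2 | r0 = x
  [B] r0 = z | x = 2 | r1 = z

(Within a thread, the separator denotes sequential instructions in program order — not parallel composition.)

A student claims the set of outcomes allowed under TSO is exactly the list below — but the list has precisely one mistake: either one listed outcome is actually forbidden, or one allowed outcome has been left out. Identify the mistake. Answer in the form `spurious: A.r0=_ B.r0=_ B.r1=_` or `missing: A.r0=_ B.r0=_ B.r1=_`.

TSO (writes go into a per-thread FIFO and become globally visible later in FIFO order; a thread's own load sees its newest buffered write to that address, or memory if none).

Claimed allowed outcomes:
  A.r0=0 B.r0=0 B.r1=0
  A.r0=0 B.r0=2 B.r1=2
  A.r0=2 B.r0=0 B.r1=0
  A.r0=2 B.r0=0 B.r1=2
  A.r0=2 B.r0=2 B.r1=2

outcome vector order: (A.r0,B.r0,B.r1)
TSO: 6 outcomes — {000; 002; 022; 200; 202; 222}
TSO∖claimed = {002}

missing: A.r0=0 B.r0=0 B.r1=2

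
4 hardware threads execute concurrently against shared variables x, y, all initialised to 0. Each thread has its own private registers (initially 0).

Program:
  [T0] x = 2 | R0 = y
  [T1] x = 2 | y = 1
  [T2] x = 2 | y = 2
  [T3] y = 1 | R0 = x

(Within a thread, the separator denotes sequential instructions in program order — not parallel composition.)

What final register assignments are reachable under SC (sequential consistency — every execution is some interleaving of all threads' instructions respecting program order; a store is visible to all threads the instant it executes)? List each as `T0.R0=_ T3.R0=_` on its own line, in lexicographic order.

T0.R0=0 T3.R0=2
T0.R0=1 T3.R0=0
T0.R0=1 T3.R0=2
T0.R0=2 T3.R0=0
T0.R0=2 T3.R0=2

outcome vector order: (T0.R0,T3.R0)
|SC outcomes| = 5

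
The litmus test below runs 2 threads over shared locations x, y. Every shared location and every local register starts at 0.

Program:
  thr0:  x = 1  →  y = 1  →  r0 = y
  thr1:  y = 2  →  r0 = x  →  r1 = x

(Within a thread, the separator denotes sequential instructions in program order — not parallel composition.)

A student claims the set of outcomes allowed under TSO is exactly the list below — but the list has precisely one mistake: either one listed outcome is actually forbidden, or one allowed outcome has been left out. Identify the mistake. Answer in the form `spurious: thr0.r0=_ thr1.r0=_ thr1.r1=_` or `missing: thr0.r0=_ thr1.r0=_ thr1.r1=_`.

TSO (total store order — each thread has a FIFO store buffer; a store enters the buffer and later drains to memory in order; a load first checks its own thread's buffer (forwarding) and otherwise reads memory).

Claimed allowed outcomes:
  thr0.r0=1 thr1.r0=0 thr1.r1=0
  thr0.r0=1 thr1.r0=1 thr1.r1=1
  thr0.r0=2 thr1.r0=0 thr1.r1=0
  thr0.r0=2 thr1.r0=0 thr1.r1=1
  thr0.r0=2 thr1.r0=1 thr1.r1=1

missing: thr0.r0=1 thr1.r0=0 thr1.r1=1

outcome vector order: (thr0.r0,thr1.r0,thr1.r1)
TSO: 6 outcomes — {100; 101; 111; 200; 201; 211}
TSO∖claimed = {101}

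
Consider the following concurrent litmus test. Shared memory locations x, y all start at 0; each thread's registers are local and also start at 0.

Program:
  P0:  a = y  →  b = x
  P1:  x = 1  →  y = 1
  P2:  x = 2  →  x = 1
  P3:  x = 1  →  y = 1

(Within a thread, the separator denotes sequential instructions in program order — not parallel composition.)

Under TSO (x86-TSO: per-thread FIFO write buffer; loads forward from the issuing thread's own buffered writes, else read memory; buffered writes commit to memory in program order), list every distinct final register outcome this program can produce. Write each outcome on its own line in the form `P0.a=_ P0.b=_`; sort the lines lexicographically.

P0.a=0 P0.b=0
P0.a=0 P0.b=1
P0.a=0 P0.b=2
P0.a=1 P0.b=1
P0.a=1 P0.b=2

outcome vector order: (P0.a,P0.b)
|TSO outcomes| = 5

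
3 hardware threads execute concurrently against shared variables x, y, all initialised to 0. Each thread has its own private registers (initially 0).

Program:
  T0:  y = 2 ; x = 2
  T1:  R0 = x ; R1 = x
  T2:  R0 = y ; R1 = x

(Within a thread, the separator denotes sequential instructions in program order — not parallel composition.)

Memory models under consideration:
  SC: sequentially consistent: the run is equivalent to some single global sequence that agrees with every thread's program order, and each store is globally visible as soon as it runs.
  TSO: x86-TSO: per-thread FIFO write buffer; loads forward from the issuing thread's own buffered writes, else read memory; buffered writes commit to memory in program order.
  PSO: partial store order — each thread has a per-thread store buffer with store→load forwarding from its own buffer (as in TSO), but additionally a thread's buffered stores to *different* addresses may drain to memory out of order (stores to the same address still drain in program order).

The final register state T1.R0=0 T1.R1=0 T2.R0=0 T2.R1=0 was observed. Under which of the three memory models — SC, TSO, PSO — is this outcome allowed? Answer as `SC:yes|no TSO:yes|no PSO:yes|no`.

SC:yes TSO:yes PSO:yes

outcome vector order: (T1.R0,T1.R1,T2.R0,T2.R1)
under SC → 0/0/0/0 0/0/0/2 0/0/2/0 0/0/2/2 0/2/0/0 0/2/0/2 0/2/2/0 0/2/2/2 2/2/0/0 2/2/0/2 2/2/2/0 2/2/2/2
under TSO → 0/0/0/0 0/0/0/2 0/0/2/0 0/0/2/2 0/2/0/0 0/2/0/2 0/2/2/0 0/2/2/2 2/2/0/0 2/2/0/2 2/2/2/0 2/2/2/2
under PSO → 0/0/0/0 0/0/0/2 0/0/2/0 0/0/2/2 0/2/0/0 0/2/0/2 0/2/2/0 0/2/2/2 2/2/0/0 2/2/0/2 2/2/2/0 2/2/2/2
target 0/0/0/0 ∈ {SC,TSO,PSO}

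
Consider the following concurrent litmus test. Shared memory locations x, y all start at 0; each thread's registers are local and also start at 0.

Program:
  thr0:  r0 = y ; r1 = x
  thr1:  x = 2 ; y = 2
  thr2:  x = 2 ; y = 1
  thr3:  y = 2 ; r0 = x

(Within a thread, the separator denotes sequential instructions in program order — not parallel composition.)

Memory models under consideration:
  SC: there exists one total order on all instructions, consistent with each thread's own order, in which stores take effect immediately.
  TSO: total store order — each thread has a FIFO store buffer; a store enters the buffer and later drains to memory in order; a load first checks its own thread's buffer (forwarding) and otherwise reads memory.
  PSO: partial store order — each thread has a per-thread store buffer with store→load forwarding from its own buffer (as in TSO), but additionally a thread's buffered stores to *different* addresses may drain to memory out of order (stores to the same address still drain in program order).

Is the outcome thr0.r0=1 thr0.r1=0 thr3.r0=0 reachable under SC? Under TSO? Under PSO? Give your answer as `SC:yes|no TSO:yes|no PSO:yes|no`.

outcome vector order: (thr0.r0,thr0.r1,thr3.r0)
SC: 10 outcomes — {<0 0 0> <0 0 2> <0 2 0> <0 2 2> <1 2 0> <1 2 2> <2 0 0> <2 0 2> <2 2 0> <2 2 2>}
TSO: 10 outcomes — {<0 0 0> <0 0 2> <0 2 0> <0 2 2> <1 2 0> <1 2 2> <2 0 0> <2 0 2> <2 2 0> <2 2 2>}
PSO: 12 outcomes — {<0 0 0> <0 0 2> <0 2 0> <0 2 2> <1 0 0> <1 0 2> <1 2 0> <1 2 2> <2 0 0> <2 0 2> <2 2 0> <2 2 2>}
target <1 0 0> ∈ {PSO}

SC:no TSO:no PSO:yes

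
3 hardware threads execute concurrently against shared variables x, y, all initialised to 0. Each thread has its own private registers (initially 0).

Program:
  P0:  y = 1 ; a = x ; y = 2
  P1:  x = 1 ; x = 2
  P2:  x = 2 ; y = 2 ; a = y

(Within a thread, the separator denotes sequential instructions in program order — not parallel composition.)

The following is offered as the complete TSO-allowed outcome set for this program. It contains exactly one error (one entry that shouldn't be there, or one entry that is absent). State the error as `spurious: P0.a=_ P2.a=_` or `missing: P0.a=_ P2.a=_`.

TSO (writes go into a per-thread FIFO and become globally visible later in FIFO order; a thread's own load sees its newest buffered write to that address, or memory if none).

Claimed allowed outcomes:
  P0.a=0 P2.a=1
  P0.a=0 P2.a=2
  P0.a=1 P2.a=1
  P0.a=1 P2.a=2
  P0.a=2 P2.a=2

outcome vector order: (P0.a,P2.a)
TSO (6): 01; 02; 11; 12; 21; 22
TSO∖claimed = {21}

missing: P0.a=2 P2.a=1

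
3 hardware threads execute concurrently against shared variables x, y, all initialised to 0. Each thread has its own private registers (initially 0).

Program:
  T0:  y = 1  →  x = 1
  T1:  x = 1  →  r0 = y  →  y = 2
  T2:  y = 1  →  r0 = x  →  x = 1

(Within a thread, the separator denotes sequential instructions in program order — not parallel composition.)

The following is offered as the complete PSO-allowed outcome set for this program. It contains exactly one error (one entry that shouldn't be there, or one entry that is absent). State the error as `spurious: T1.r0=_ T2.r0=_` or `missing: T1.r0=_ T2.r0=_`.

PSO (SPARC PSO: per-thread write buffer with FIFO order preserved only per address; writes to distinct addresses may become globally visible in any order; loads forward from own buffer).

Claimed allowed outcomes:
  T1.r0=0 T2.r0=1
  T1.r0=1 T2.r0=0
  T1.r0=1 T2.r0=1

outcome vector order: (T1.r0,T2.r0)
under PSO → (0,0) (0,1) (1,0) (1,1)
PSO∖claimed = {(0,0)}

missing: T1.r0=0 T2.r0=0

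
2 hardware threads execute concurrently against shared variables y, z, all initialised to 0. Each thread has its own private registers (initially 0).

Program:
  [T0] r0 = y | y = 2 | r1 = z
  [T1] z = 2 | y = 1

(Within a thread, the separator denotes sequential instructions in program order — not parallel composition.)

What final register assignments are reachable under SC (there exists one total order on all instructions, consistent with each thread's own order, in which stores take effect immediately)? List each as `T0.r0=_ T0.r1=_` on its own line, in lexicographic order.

T0.r0=0 T0.r1=0
T0.r0=0 T0.r1=2
T0.r0=1 T0.r1=2

outcome vector order: (T0.r0,T0.r1)
|SC outcomes| = 3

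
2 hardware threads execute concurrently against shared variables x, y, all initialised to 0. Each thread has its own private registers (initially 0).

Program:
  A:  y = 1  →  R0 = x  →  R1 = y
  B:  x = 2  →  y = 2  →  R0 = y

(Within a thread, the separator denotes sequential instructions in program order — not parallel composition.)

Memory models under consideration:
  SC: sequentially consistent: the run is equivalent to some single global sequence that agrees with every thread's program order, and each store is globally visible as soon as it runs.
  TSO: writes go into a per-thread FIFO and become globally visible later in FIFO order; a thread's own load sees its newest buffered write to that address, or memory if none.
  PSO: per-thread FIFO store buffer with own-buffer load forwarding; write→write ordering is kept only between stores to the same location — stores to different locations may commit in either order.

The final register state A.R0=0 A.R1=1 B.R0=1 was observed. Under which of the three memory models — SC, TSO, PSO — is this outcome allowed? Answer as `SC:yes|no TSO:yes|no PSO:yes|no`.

SC:no TSO:yes PSO:yes

outcome vector order: (A.R0,A.R1,B.R0)
under SC → <0 1 2> <0 2 2> <2 1 1> <2 1 2> <2 2 2>
under TSO → <0 1 1> <0 1 2> <0 2 2> <2 1 1> <2 1 2> <2 2 2>
under PSO → <0 1 1> <0 1 2> <0 2 2> <2 1 1> <2 1 2> <2 2 2>
target <0 1 1> ∈ {TSO,PSO}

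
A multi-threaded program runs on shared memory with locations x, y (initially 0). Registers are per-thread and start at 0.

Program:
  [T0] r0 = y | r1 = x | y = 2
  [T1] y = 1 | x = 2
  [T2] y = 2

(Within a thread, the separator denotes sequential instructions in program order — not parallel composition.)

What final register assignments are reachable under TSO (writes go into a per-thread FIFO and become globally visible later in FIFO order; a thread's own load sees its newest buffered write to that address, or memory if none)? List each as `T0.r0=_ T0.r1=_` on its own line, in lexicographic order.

T0.r0=0 T0.r1=0
T0.r0=0 T0.r1=2
T0.r0=1 T0.r1=0
T0.r0=1 T0.r1=2
T0.r0=2 T0.r1=0
T0.r0=2 T0.r1=2

outcome vector order: (T0.r0,T0.r1)
|TSO outcomes| = 6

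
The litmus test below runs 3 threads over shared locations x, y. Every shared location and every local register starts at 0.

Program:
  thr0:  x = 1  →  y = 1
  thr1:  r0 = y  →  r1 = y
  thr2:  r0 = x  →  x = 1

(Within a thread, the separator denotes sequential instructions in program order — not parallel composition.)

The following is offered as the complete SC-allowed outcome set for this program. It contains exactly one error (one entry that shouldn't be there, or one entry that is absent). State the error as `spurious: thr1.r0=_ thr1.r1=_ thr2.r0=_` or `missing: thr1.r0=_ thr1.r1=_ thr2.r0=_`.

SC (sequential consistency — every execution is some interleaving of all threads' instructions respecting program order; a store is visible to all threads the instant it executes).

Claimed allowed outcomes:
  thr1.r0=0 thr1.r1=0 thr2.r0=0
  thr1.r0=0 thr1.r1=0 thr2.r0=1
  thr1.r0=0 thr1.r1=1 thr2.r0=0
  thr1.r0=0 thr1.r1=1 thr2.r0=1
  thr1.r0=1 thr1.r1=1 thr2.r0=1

missing: thr1.r0=1 thr1.r1=1 thr2.r0=0

outcome vector order: (thr1.r0,thr1.r1,thr2.r0)
SC (6): 000 001 010 011 110 111
SC∖claimed = {110}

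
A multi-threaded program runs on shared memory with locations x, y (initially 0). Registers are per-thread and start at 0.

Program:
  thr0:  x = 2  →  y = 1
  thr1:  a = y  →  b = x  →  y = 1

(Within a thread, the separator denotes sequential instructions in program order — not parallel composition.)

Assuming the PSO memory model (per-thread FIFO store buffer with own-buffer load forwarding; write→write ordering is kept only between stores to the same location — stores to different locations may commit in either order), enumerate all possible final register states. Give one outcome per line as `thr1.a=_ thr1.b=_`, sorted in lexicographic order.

outcome vector order: (thr1.a,thr1.b)
|PSO outcomes| = 4

thr1.a=0 thr1.b=0
thr1.a=0 thr1.b=2
thr1.a=1 thr1.b=0
thr1.a=1 thr1.b=2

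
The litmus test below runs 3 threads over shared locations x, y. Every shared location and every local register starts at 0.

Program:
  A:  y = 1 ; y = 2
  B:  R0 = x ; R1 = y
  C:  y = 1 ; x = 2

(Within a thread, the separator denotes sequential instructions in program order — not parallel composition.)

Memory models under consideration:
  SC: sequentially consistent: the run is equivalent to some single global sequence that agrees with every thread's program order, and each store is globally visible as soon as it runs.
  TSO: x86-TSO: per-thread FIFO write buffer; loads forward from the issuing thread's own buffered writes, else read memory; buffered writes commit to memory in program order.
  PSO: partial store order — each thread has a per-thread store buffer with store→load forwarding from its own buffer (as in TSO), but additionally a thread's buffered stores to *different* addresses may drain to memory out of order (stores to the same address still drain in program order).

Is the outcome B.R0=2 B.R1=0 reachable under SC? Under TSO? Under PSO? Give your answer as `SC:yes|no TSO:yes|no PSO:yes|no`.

SC:no TSO:no PSO:yes

outcome vector order: (B.R0,B.R1)
[SC] allowed = {0/0; 0/1; 0/2; 2/1; 2/2}
[TSO] allowed = {0/0; 0/1; 0/2; 2/1; 2/2}
[PSO] allowed = {0/0; 0/1; 0/2; 2/0; 2/1; 2/2}
target 2/0 ∈ {PSO}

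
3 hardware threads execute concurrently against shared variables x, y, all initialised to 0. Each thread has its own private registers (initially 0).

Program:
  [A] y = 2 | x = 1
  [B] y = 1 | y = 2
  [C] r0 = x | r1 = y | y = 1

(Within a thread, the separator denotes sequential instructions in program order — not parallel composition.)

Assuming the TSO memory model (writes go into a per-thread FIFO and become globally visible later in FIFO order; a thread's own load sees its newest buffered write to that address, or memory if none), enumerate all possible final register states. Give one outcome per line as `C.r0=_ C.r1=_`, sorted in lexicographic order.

C.r0=0 C.r1=0
C.r0=0 C.r1=1
C.r0=0 C.r1=2
C.r0=1 C.r1=1
C.r0=1 C.r1=2

outcome vector order: (C.r0,C.r1)
|TSO outcomes| = 5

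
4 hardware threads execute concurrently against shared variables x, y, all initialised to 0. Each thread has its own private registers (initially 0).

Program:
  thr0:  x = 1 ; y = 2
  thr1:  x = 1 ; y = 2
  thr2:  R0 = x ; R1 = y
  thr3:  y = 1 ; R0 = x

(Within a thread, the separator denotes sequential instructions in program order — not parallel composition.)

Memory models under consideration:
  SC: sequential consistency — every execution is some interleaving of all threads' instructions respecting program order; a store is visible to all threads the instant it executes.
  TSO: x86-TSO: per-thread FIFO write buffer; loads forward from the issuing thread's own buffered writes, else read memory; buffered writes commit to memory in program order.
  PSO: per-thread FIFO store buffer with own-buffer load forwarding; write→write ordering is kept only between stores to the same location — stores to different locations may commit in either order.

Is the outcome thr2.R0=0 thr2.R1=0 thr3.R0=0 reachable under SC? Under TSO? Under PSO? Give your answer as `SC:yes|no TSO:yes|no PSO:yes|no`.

SC:yes TSO:yes PSO:yes

outcome vector order: (thr2.R0,thr2.R1,thr3.R0)
SC (11): 000 001 010 011 020 021 101 110 111 120 121
TSO (12): 000 001 010 011 020 021 100 101 110 111 120 121
PSO (12): 000 001 010 011 020 021 100 101 110 111 120 121
target 000 ∈ {SC,TSO,PSO}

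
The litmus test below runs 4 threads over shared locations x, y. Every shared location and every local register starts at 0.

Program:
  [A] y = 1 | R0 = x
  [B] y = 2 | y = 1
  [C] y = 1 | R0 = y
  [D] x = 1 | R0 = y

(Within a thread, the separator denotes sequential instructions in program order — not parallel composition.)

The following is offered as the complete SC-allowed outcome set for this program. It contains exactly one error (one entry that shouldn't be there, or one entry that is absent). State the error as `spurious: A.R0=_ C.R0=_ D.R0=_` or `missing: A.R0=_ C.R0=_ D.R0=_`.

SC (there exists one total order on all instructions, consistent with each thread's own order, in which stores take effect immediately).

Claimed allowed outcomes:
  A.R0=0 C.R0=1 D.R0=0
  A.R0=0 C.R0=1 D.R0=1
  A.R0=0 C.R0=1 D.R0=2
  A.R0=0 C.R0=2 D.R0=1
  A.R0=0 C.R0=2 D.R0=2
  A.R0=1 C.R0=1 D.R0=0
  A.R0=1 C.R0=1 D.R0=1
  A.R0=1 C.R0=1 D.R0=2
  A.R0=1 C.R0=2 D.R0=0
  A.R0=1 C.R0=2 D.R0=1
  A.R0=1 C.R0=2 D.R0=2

outcome vector order: (A.R0,C.R0,D.R0)
SC (10): (0,1,1), (0,1,2), (0,2,1), (0,2,2), (1,1,0), (1,1,1), (1,1,2), (1,2,0), (1,2,1), (1,2,2)
claimed∖SC = {(0,1,0)}

spurious: A.R0=0 C.R0=1 D.R0=0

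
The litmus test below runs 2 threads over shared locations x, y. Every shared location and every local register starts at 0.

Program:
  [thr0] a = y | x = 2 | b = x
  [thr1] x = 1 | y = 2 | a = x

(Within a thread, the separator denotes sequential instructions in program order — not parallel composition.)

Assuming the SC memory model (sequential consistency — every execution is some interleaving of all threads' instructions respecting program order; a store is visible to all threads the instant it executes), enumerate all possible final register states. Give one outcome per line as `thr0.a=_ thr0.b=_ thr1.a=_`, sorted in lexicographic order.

outcome vector order: (thr0.a,thr0.b,thr1.a)
|SC outcomes| = 5

thr0.a=0 thr0.b=1 thr1.a=1
thr0.a=0 thr0.b=2 thr1.a=1
thr0.a=0 thr0.b=2 thr1.a=2
thr0.a=2 thr0.b=2 thr1.a=1
thr0.a=2 thr0.b=2 thr1.a=2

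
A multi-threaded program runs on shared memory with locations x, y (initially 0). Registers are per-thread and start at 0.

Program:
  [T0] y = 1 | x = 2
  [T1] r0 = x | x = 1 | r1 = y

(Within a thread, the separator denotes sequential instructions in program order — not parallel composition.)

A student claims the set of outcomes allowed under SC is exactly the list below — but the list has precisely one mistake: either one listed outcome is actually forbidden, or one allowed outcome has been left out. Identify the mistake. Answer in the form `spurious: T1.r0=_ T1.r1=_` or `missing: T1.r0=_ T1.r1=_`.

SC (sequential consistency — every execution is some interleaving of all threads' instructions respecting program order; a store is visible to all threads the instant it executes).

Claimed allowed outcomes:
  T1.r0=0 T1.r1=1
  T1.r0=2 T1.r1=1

missing: T1.r0=0 T1.r1=0

outcome vector order: (T1.r0,T1.r1)
SC (3): 0/0 0/1 2/1
SC∖claimed = {0/0}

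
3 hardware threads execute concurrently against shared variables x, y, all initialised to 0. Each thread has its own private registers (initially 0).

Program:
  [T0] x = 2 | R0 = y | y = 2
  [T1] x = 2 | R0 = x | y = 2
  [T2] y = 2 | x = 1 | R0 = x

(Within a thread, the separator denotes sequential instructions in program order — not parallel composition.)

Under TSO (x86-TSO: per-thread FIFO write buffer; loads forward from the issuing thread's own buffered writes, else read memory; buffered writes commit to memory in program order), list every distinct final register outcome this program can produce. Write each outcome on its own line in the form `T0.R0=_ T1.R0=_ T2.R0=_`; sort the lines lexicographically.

outcome vector order: (T0.R0,T1.R0,T2.R0)
|TSO outcomes| = 8

T0.R0=0 T1.R0=1 T2.R0=1
T0.R0=0 T1.R0=1 T2.R0=2
T0.R0=0 T1.R0=2 T2.R0=1
T0.R0=0 T1.R0=2 T2.R0=2
T0.R0=2 T1.R0=1 T2.R0=1
T0.R0=2 T1.R0=1 T2.R0=2
T0.R0=2 T1.R0=2 T2.R0=1
T0.R0=2 T1.R0=2 T2.R0=2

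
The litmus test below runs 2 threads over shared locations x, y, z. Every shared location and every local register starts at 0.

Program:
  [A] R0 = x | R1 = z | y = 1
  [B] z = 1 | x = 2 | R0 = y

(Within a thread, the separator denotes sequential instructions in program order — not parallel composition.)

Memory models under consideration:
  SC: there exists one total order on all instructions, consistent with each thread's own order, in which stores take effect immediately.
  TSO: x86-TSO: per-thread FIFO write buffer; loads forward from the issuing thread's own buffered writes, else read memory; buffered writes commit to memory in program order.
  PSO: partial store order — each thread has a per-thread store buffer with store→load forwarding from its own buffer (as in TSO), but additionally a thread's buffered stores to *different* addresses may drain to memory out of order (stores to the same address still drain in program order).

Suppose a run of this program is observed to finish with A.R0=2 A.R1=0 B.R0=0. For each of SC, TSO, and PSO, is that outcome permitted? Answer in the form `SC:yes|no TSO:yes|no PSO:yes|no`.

SC:no TSO:no PSO:yes

outcome vector order: (A.R0,A.R1,B.R0)
SC: 6 outcomes — {0/0/0; 0/0/1; 0/1/0; 0/1/1; 2/1/0; 2/1/1}
TSO: 6 outcomes — {0/0/0; 0/0/1; 0/1/0; 0/1/1; 2/1/0; 2/1/1}
PSO: 8 outcomes — {0/0/0; 0/0/1; 0/1/0; 0/1/1; 2/0/0; 2/0/1; 2/1/0; 2/1/1}
target 2/0/0 ∈ {PSO}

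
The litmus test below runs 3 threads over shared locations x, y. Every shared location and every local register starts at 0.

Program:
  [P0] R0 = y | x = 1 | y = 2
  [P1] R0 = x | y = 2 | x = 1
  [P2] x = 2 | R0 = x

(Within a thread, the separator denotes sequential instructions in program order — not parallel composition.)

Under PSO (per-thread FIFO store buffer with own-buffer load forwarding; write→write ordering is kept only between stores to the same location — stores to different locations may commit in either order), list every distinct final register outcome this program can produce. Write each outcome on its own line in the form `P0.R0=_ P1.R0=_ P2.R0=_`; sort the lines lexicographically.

outcome vector order: (P0.R0,P1.R0,P2.R0)
|PSO outcomes| = 10

P0.R0=0 P1.R0=0 P2.R0=1
P0.R0=0 P1.R0=0 P2.R0=2
P0.R0=0 P1.R0=1 P2.R0=1
P0.R0=0 P1.R0=1 P2.R0=2
P0.R0=0 P1.R0=2 P2.R0=1
P0.R0=0 P1.R0=2 P2.R0=2
P0.R0=2 P1.R0=0 P2.R0=1
P0.R0=2 P1.R0=0 P2.R0=2
P0.R0=2 P1.R0=2 P2.R0=1
P0.R0=2 P1.R0=2 P2.R0=2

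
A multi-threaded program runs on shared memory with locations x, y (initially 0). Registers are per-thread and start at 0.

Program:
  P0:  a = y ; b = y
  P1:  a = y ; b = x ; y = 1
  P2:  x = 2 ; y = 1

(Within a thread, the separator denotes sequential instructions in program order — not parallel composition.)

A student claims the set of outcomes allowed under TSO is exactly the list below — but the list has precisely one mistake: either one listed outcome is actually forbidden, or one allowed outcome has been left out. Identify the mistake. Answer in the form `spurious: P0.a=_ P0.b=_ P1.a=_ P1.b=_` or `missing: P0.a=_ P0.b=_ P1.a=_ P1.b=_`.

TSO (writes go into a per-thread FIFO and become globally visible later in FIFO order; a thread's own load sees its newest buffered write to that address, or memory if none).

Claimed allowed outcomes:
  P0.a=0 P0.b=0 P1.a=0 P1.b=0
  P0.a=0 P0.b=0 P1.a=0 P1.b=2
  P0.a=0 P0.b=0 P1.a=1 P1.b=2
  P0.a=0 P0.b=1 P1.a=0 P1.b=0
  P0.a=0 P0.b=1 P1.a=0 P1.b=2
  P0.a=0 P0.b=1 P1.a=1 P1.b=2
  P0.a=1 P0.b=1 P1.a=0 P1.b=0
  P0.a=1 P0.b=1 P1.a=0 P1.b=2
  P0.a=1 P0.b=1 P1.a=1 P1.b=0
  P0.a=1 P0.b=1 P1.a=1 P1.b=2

spurious: P0.a=1 P0.b=1 P1.a=1 P1.b=0

outcome vector order: (P0.a,P0.b,P1.a,P1.b)
TSO (9): (0,0,0,0); (0,0,0,2); (0,0,1,2); (0,1,0,0); (0,1,0,2); (0,1,1,2); (1,1,0,0); (1,1,0,2); (1,1,1,2)
claimed∖TSO = {(1,1,1,0)}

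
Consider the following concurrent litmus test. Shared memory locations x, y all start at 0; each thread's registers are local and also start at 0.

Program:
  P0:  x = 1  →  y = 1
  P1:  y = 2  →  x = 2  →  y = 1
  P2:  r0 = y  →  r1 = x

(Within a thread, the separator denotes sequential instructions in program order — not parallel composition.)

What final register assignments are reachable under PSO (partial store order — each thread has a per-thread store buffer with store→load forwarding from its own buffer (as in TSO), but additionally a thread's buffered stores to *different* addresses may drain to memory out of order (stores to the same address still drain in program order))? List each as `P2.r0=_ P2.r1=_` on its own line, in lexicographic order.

outcome vector order: (P2.r0,P2.r1)
|PSO outcomes| = 9

P2.r0=0 P2.r1=0
P2.r0=0 P2.r1=1
P2.r0=0 P2.r1=2
P2.r0=1 P2.r1=0
P2.r0=1 P2.r1=1
P2.r0=1 P2.r1=2
P2.r0=2 P2.r1=0
P2.r0=2 P2.r1=1
P2.r0=2 P2.r1=2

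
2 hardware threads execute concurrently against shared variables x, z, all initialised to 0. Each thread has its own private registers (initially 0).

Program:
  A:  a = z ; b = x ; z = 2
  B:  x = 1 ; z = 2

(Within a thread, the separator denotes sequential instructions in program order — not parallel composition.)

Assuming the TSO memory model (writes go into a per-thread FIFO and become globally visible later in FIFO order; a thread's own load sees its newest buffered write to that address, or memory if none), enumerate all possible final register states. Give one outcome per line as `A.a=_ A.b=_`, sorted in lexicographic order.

A.a=0 A.b=0
A.a=0 A.b=1
A.a=2 A.b=1

outcome vector order: (A.a,A.b)
|TSO outcomes| = 3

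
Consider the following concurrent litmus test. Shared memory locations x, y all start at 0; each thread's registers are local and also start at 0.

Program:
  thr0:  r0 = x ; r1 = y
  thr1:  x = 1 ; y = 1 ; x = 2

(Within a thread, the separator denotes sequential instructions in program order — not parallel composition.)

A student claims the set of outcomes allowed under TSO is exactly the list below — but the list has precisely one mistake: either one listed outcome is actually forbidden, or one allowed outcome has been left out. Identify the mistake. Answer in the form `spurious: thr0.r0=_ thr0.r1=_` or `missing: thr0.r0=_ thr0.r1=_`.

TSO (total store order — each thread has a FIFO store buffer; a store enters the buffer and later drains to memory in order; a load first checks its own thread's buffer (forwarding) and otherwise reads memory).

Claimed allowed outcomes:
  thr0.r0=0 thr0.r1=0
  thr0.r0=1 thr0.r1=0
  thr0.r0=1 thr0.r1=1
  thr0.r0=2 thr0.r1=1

outcome vector order: (thr0.r0,thr0.r1)
[TSO] allowed = {<0 0>; <0 1>; <1 0>; <1 1>; <2 1>}
TSO∖claimed = {<0 1>}

missing: thr0.r0=0 thr0.r1=1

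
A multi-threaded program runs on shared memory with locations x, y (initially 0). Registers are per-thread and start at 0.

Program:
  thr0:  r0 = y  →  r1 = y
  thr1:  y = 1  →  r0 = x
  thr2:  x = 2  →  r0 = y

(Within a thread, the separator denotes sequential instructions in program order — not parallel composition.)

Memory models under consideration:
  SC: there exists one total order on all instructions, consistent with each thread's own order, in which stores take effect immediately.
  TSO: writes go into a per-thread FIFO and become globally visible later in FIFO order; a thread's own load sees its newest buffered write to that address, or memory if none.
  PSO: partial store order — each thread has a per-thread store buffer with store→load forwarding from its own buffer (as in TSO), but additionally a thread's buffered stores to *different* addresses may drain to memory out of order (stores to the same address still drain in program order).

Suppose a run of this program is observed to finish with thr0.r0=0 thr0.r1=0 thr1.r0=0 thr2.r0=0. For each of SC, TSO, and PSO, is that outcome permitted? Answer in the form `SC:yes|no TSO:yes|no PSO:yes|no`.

SC:no TSO:yes PSO:yes

outcome vector order: (thr0.r0,thr0.r1,thr1.r0,thr2.r0)
[SC] allowed = {0001 0020 0021 0101 0120 0121 1101 1120 1121}
[TSO] allowed = {0000 0001 0020 0021 0100 0101 0120 0121 1100 1101 1120 1121}
[PSO] allowed = {0000 0001 0020 0021 0100 0101 0120 0121 1100 1101 1120 1121}
target 0000 ∈ {TSO,PSO}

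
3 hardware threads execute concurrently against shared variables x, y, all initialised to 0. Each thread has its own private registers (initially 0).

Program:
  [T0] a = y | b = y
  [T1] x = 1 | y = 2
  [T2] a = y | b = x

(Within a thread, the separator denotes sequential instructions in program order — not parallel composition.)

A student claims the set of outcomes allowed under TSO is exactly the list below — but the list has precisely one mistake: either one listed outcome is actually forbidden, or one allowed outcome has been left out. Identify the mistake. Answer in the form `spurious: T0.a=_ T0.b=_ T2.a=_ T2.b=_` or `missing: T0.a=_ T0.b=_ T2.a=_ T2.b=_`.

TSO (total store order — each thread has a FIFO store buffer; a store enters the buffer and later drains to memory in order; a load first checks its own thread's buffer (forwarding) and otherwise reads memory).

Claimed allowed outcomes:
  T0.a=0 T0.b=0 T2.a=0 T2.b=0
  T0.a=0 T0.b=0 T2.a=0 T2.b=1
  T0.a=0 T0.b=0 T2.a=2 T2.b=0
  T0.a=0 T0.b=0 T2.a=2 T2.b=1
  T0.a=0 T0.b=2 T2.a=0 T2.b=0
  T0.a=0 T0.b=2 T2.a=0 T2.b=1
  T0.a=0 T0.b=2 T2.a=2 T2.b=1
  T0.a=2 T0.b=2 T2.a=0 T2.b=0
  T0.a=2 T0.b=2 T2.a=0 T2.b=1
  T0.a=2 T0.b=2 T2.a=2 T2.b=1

spurious: T0.a=0 T0.b=0 T2.a=2 T2.b=0

outcome vector order: (T0.a,T0.b,T2.a,T2.b)
TSO: 9 outcomes — {(0,0,0,0), (0,0,0,1), (0,0,2,1), (0,2,0,0), (0,2,0,1), (0,2,2,1), (2,2,0,0), (2,2,0,1), (2,2,2,1)}
claimed∖TSO = {(0,0,2,0)}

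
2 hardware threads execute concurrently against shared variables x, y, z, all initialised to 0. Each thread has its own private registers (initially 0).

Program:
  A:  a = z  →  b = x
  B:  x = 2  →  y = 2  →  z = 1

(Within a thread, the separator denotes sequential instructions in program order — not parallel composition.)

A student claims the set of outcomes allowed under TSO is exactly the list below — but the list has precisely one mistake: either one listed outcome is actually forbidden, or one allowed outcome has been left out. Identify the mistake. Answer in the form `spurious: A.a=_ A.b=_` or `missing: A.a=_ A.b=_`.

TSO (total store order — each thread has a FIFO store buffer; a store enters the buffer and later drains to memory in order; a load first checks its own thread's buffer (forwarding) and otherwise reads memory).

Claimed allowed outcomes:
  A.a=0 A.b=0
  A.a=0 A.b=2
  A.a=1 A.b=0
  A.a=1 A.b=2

outcome vector order: (A.a,A.b)
[TSO] allowed = {(0,0) (0,2) (1,2)}
claimed∖TSO = {(1,0)}

spurious: A.a=1 A.b=0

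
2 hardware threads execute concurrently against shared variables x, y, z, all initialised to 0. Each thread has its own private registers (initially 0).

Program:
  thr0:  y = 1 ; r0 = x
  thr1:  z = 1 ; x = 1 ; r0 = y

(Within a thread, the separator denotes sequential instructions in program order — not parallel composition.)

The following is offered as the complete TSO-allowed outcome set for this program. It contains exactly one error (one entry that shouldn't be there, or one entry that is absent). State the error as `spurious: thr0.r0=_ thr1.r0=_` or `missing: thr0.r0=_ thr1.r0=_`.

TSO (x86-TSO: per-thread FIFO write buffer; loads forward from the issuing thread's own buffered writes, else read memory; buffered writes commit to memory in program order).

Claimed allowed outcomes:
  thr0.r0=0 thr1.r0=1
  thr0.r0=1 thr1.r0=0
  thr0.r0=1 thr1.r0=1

missing: thr0.r0=0 thr1.r0=0

outcome vector order: (thr0.r0,thr1.r0)
TSO: 4 outcomes — {0/0; 0/1; 1/0; 1/1}
TSO∖claimed = {0/0}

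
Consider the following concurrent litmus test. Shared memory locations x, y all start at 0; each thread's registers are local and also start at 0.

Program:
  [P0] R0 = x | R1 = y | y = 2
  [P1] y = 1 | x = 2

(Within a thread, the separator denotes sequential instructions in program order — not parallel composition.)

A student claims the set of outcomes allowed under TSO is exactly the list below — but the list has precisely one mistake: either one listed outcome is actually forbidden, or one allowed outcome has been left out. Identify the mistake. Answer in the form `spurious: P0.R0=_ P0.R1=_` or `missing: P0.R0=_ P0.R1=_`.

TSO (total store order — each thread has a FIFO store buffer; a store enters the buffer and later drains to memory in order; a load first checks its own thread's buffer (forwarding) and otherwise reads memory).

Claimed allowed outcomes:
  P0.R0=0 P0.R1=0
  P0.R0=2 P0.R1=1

outcome vector order: (P0.R0,P0.R1)
TSO: 3 outcomes — {0/0; 0/1; 2/1}
TSO∖claimed = {0/1}

missing: P0.R0=0 P0.R1=1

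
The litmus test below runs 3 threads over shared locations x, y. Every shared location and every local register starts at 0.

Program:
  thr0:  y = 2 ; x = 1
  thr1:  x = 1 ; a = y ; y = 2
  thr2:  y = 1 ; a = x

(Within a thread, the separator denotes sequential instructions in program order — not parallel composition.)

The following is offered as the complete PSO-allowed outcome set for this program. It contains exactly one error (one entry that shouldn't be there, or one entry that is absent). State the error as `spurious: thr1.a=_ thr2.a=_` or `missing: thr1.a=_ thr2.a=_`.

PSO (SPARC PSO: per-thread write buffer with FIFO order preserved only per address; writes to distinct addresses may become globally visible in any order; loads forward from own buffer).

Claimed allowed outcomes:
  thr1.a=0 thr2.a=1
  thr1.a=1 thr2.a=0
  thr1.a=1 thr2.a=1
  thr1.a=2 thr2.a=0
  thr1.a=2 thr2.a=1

missing: thr1.a=0 thr2.a=0

outcome vector order: (thr1.a,thr2.a)
PSO: 6 outcomes — {0/0, 0/1, 1/0, 1/1, 2/0, 2/1}
PSO∖claimed = {0/0}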